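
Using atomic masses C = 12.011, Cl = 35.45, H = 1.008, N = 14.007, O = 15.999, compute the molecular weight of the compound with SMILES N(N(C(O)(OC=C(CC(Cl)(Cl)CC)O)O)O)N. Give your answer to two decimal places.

Molecular formula: C7H15Cl2N3O5.
M = 7×12.011 + 2×35.45 + 15×1.008 + 3×14.007 + 5×15.999 = 292.11 g/mol.

292.11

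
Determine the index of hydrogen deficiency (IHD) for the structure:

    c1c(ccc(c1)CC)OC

4

Molecular formula from the SMILES: C9H12O.
DoU = (2C + 2 + N − H − X)/2 = (2·9 + 2 + 0 − 12 − 0)/2 = 8/2 = 4.
(Structurally: 1 ring(s) + 3 π bond(s) = 4.)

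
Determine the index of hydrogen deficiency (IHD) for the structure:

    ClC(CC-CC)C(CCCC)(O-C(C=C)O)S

1

Molecular formula from the SMILES: C13H25ClO2S.
DoU = (2C + 2 + N − H − X)/2 = (2·13 + 2 + 0 − 25 − 1)/2 = 2/2 = 1.
(Structurally: 0 ring(s) + 1 π bond(s) = 1.)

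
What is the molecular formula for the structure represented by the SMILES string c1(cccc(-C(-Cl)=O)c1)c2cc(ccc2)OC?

Heavy atoms from the SMILES: 14 C, 1 Cl, 2 O.
Implicit hydrogens by atom environment:
  8 × C (aromatic): 1 H each → 8
  4 × C (aromatic): no H
  2 × O: no H
  1 × C: 3 H
  1 × C: no H
  1 × Cl: no H
  Total hydrogens = 11.
Molecular formula: C14H11ClO2

C14H11ClO2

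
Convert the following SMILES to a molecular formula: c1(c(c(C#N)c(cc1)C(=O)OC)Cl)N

Heavy atoms from the SMILES: 9 C, 1 Cl, 2 N, 2 O.
Implicit hydrogens by atom environment:
  4 × C (aromatic): no H
  2 × C (aromatic): 1 H each → 2
  2 × C: no H
  2 × O: no H
  1 × C: 3 H
  1 × Cl: no H
  1 × N: 2 H
  1 × N: no H
  Total hydrogens = 7.
Molecular formula: C9H7ClN2O2

C9H7ClN2O2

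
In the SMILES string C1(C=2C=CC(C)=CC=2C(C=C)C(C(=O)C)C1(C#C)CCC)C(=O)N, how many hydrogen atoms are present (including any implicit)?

25

Hydrogens are implicit in SMILES; fill each atom to its normal valence:
  5 × C: 1 H each → 5
  4 × C: no H
  3 × C: 3 H each → 9
  3 × C: 2 H each → 6
  3 × C (aromatic): 1 H each → 3
  3 × C (aromatic): no H
  2 × O: no H
  1 × N: 2 H
  Total hydrogens = 25.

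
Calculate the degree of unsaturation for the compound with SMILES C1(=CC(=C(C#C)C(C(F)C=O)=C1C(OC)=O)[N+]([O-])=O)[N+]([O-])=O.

10

Molecular formula from the SMILES: C12H7FN2O7.
DoU = (2C + 2 + N − H − X)/2 = (2·12 + 2 + 2 − 7 − 1)/2 = 20/2 = 10.
(Structurally: 1 ring(s) + 9 π bond(s) = 10.)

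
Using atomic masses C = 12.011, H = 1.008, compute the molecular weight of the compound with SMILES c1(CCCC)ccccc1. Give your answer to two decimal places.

134.22

Molecular formula: C10H14.
M = 10×12.011 + 14×1.008 = 134.22 g/mol.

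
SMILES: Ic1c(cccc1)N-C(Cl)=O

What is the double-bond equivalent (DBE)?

Molecular formula from the SMILES: C7H5ClINO.
DoU = (2C + 2 + N − H − X)/2 = (2·7 + 2 + 1 − 5 − 2)/2 = 10/2 = 5.
(Structurally: 1 ring(s) + 4 π bond(s) = 5.)

5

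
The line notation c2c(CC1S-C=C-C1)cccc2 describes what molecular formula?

C11H12S

Heavy atoms from the SMILES: 11 C, 1 S.
Implicit hydrogens by atom environment:
  5 × C (aromatic): 1 H each → 5
  3 × C: 1 H each → 3
  2 × C: 2 H each → 4
  1 × C (aromatic): no H
  1 × S: no H
  Total hydrogens = 12.
Molecular formula: C11H12S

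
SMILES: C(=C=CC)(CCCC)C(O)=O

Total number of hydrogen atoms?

14

Hydrogens are implicit in SMILES; fill each atom to its normal valence:
  3 × C: 2 H each → 6
  3 × C: no H
  2 × C: 3 H each → 6
  1 × C: 1 H
  1 × O: 1 H
  1 × O: no H
  Total hydrogens = 14.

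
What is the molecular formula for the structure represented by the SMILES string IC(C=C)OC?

Heavy atoms from the SMILES: 4 C, 1 I, 1 O.
Implicit hydrogens by atom environment:
  2 × C: 1 H each → 2
  1 × C: 3 H
  1 × C: 2 H
  1 × I: no H
  1 × O: no H
  Total hydrogens = 7.
Molecular formula: C4H7IO

C4H7IO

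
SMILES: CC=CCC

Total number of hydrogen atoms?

10

Hydrogens are implicit in SMILES; fill each atom to its normal valence:
  2 × C: 3 H each → 6
  2 × C: 1 H each → 2
  1 × C: 2 H
  Total hydrogens = 10.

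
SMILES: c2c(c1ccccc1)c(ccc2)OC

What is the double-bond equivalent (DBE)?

Molecular formula from the SMILES: C13H12O.
DoU = (2C + 2 + N − H − X)/2 = (2·13 + 2 + 0 − 12 − 0)/2 = 16/2 = 8.
(Structurally: 2 ring(s) + 6 π bond(s) = 8.)

8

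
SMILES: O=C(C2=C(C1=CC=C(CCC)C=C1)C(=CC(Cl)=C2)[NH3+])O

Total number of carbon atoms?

The symbol for carbon appears 16 times in the SMILES. (Cl is a single chlorine, not C + l.)

16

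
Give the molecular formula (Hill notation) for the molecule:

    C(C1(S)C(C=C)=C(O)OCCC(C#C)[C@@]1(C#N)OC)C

C15H19NO3S

Heavy atoms from the SMILES: 15 C, 1 N, 3 O, 1 S.
Implicit hydrogens by atom environment:
  6 × C: no H
  4 × C: 2 H each → 8
  3 × C: 1 H each → 3
  2 × C: 3 H each → 6
  2 × O: no H
  1 × N: no H
  1 × O: 1 H
  1 × S: 1 H
  Total hydrogens = 19.
Molecular formula: C15H19NO3S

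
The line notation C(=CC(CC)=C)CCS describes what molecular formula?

Heavy atoms from the SMILES: 8 C, 1 S.
Implicit hydrogens by atom environment:
  4 × C: 2 H each → 8
  2 × C: 1 H each → 2
  1 × C: 3 H
  1 × C: no H
  1 × S: 1 H
  Total hydrogens = 14.
Molecular formula: C8H14S

C8H14S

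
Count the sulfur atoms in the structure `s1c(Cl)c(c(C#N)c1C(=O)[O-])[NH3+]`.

1

The symbol for sulfur appears 1 time in the SMILES.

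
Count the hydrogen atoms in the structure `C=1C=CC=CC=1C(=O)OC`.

8

Hydrogens are implicit in SMILES; fill each atom to its normal valence:
  5 × C (aromatic): 1 H each → 5
  2 × O: no H
  1 × C: 3 H
  1 × C (aromatic): no H
  1 × C: no H
  Total hydrogens = 8.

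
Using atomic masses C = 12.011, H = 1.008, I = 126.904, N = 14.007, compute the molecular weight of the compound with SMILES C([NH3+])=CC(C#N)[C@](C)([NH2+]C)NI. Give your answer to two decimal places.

282.13

Molecular formula: [C7H15IN4]2+.
M = 7×12.011 + 15×1.008 + 1×126.904 + 4×14.007 = 282.13 g/mol.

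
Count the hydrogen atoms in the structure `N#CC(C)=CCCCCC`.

Hydrogens are implicit in SMILES; fill each atom to its normal valence:
  4 × C: 2 H each → 8
  2 × C: 3 H each → 6
  2 × C: no H
  1 × C: 1 H
  1 × N: no H
  Total hydrogens = 15.

15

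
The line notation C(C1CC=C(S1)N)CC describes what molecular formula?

Heavy atoms from the SMILES: 7 C, 1 N, 1 S.
Implicit hydrogens by atom environment:
  3 × C: 2 H each → 6
  2 × C: 1 H each → 2
  1 × C: 3 H
  1 × C: no H
  1 × N: 2 H
  1 × S: no H
  Total hydrogens = 13.
Molecular formula: C7H13NS

C7H13NS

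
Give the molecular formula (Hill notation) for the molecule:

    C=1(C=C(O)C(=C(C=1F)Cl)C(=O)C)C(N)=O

Heavy atoms from the SMILES: 9 C, 1 Cl, 1 F, 1 N, 3 O.
Implicit hydrogens by atom environment:
  5 × C (aromatic): no H
  2 × C: no H
  2 × O: no H
  1 × C: 3 H
  1 × C (aromatic): 1 H
  1 × Cl: no H
  1 × F: no H
  1 × N: 2 H
  1 × O: 1 H
  Total hydrogens = 7.
Molecular formula: C9H7ClFNO3

C9H7ClFNO3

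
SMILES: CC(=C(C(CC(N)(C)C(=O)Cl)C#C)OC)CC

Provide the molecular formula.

Heavy atoms from the SMILES: 13 C, 1 Cl, 1 N, 2 O.
Implicit hydrogens by atom environment:
  5 × C: no H
  4 × C: 3 H each → 12
  2 × C: 2 H each → 4
  2 × C: 1 H each → 2
  2 × O: no H
  1 × Cl: no H
  1 × N: 2 H
  Total hydrogens = 20.
Molecular formula: C13H20ClNO2

C13H20ClNO2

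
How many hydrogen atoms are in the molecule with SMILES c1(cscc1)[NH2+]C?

8

Hydrogens are implicit in SMILES; fill each atom to its normal valence:
  3 × C (aromatic): 1 H each → 3
  1 × C: 3 H
  1 × C (aromatic): no H
  1 × N (charge +1): 2 H
  1 × S (aromatic): no H
  Total hydrogens = 8.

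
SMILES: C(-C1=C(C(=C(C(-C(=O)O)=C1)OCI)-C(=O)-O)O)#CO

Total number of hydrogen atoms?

7

Hydrogens are implicit in SMILES; fill each atom to its normal valence:
  5 × C (aromatic): no H
  4 × C: no H
  4 × O: 1 H each → 4
  3 × O: no H
  1 × C: 2 H
  1 × C (aromatic): 1 H
  1 × I: no H
  Total hydrogens = 7.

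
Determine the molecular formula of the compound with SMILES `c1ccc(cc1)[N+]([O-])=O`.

C6H5NO2

Heavy atoms from the SMILES: 6 C, 1 N, 2 O.
Implicit hydrogens by atom environment:
  5 × C (aromatic): 1 H each → 5
  1 × C (aromatic): no H
  1 × N (charge +1): no H
  1 × O: no H
  1 × O (charge -1): no H
  Total hydrogens = 5.
Molecular formula: C6H5NO2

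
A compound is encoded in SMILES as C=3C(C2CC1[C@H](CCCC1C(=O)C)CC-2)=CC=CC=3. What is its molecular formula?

C18H24O

Heavy atoms from the SMILES: 18 C, 1 O.
Implicit hydrogens by atom environment:
  6 × C: 2 H each → 12
  5 × C (aromatic): 1 H each → 5
  4 × C: 1 H each → 4
  1 × C: 3 H
  1 × C: no H
  1 × C (aromatic): no H
  1 × O: no H
  Total hydrogens = 24.
Molecular formula: C18H24O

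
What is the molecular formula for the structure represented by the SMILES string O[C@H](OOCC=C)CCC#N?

Heavy atoms from the SMILES: 7 C, 1 N, 3 O.
Implicit hydrogens by atom environment:
  4 × C: 2 H each → 8
  2 × C: 1 H each → 2
  2 × O: no H
  1 × C: no H
  1 × N: no H
  1 × O: 1 H
  Total hydrogens = 11.
Molecular formula: C7H11NO3

C7H11NO3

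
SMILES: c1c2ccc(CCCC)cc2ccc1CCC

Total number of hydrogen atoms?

22

Hydrogens are implicit in SMILES; fill each atom to its normal valence:
  6 × C (aromatic): 1 H each → 6
  5 × C: 2 H each → 10
  4 × C (aromatic): no H
  2 × C: 3 H each → 6
  Total hydrogens = 22.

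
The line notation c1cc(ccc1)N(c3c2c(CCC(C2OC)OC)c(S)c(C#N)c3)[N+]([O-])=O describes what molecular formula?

C19H19N3O4S

Heavy atoms from the SMILES: 19 C, 3 N, 4 O, 1 S.
Implicit hydrogens by atom environment:
  6 × C (aromatic): 1 H each → 6
  6 × C (aromatic): no H
  3 × O: no H
  2 × C: 3 H each → 6
  2 × C: 2 H each → 4
  2 × C: 1 H each → 2
  2 × N: no H
  1 × C: no H
  1 × N (charge +1): no H
  1 × O (charge -1): no H
  1 × S: 1 H
  Total hydrogens = 19.
Molecular formula: C19H19N3O4S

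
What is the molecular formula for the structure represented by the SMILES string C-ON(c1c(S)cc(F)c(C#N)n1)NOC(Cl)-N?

C8H9ClFN5O2S

Heavy atoms from the SMILES: 8 C, 1 Cl, 1 F, 5 N, 2 O, 1 S.
Implicit hydrogens by atom environment:
  4 × C (aromatic): no H
  2 × N: no H
  2 × O: no H
  1 × C: 3 H
  1 × C (aromatic): 1 H
  1 × C: 1 H
  1 × C: no H
  1 × Cl: no H
  1 × F: no H
  1 × N: 2 H
  1 × N: 1 H
  1 × N (aromatic): no H
  1 × S: 1 H
  Total hydrogens = 9.
Molecular formula: C8H9ClFN5O2S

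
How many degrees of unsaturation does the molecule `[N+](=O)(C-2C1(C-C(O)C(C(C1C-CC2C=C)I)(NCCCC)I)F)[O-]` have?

4

Molecular formula from the SMILES: C16H25FI2N2O3.
DoU = (2C + 2 + N − H − X)/2 = (2·16 + 2 + 2 − 25 − 3)/2 = 8/2 = 4.
(Structurally: 2 ring(s) + 2 π bond(s) = 4.)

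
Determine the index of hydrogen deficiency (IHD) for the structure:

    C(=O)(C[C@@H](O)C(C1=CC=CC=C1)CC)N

Molecular formula from the SMILES: C12H17NO2.
DoU = (2C + 2 + N − H − X)/2 = (2·12 + 2 + 1 − 17 − 0)/2 = 10/2 = 5.
(Structurally: 1 ring(s) + 4 π bond(s) = 5.)

5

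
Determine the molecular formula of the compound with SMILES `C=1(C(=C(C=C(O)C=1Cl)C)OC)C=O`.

C9H9ClO3

Heavy atoms from the SMILES: 9 C, 1 Cl, 3 O.
Implicit hydrogens by atom environment:
  5 × C (aromatic): no H
  2 × C: 3 H each → 6
  2 × O: no H
  1 × C (aromatic): 1 H
  1 × C: 1 H
  1 × Cl: no H
  1 × O: 1 H
  Total hydrogens = 9.
Molecular formula: C9H9ClO3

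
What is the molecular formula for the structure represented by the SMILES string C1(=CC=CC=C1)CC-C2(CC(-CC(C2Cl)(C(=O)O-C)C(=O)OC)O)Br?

C18H22BrClO5

Heavy atoms from the SMILES: 1 Br, 18 C, 1 Cl, 5 O.
Implicit hydrogens by atom environment:
  5 × C (aromatic): 1 H each → 5
  4 × C: 2 H each → 8
  4 × C: no H
  4 × O: no H
  2 × C: 3 H each → 6
  2 × C: 1 H each → 2
  1 × Br: no H
  1 × C (aromatic): no H
  1 × Cl: no H
  1 × O: 1 H
  Total hydrogens = 22.
Molecular formula: C18H22BrClO5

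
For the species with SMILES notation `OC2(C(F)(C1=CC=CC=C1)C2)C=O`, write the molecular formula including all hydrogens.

C10H9FO2

Heavy atoms from the SMILES: 10 C, 1 F, 2 O.
Implicit hydrogens by atom environment:
  5 × C (aromatic): 1 H each → 5
  2 × C: no H
  1 × C: 2 H
  1 × C: 1 H
  1 × C (aromatic): no H
  1 × F: no H
  1 × O: 1 H
  1 × O: no H
  Total hydrogens = 9.
Molecular formula: C10H9FO2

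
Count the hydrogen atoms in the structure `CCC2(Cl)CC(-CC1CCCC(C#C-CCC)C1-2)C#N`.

Hydrogens are implicit in SMILES; fill each atom to its normal valence:
  8 × C: 2 H each → 16
  4 × C: 1 H each → 4
  4 × C: no H
  2 × C: 3 H each → 6
  1 × Cl: no H
  1 × N: no H
  Total hydrogens = 26.

26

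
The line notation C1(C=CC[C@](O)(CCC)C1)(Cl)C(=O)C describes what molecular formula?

Heavy atoms from the SMILES: 11 C, 1 Cl, 2 O.
Implicit hydrogens by atom environment:
  4 × C: 2 H each → 8
  3 × C: no H
  2 × C: 3 H each → 6
  2 × C: 1 H each → 2
  1 × Cl: no H
  1 × O: 1 H
  1 × O: no H
  Total hydrogens = 17.
Molecular formula: C11H17ClO2

C11H17ClO2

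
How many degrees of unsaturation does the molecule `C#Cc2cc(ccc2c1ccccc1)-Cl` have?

Molecular formula from the SMILES: C14H9Cl.
DoU = (2C + 2 + N − H − X)/2 = (2·14 + 2 + 0 − 9 − 1)/2 = 20/2 = 10.
(Structurally: 2 ring(s) + 8 π bond(s) = 10.)

10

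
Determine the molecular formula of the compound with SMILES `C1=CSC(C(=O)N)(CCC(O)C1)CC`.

Heavy atoms from the SMILES: 10 C, 1 N, 2 O, 1 S.
Implicit hydrogens by atom environment:
  4 × C: 2 H each → 8
  3 × C: 1 H each → 3
  2 × C: no H
  1 × C: 3 H
  1 × N: 2 H
  1 × O: 1 H
  1 × O: no H
  1 × S: no H
  Total hydrogens = 17.
Molecular formula: C10H17NO2S

C10H17NO2S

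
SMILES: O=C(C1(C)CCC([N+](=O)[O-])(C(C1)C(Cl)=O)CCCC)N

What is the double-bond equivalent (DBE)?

4

Molecular formula from the SMILES: C13H21ClN2O4.
DoU = (2C + 2 + N − H − X)/2 = (2·13 + 2 + 2 − 21 − 1)/2 = 8/2 = 4.
(Structurally: 1 ring(s) + 3 π bond(s) = 4.)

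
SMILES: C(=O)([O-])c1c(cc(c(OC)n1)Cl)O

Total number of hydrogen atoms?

5

Hydrogens are implicit in SMILES; fill each atom to its normal valence:
  4 × C (aromatic): no H
  2 × O: no H
  1 × C: 3 H
  1 × C (aromatic): 1 H
  1 × C: no H
  1 × Cl: no H
  1 × N (aromatic): no H
  1 × O: 1 H
  1 × O (charge -1): no H
  Total hydrogens = 5.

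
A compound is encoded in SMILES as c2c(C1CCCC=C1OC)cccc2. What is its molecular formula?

C13H16O

Heavy atoms from the SMILES: 13 C, 1 O.
Implicit hydrogens by atom environment:
  5 × C (aromatic): 1 H each → 5
  3 × C: 2 H each → 6
  2 × C: 1 H each → 2
  1 × C: 3 H
  1 × C: no H
  1 × C (aromatic): no H
  1 × O: no H
  Total hydrogens = 16.
Molecular formula: C13H16O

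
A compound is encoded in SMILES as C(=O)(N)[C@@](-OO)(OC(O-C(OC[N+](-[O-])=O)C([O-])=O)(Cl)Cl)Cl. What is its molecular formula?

C6H6Cl3N2O10-

Heavy atoms from the SMILES: 6 C, 3 Cl, 2 N, 10 O.
Implicit hydrogens by atom environment:
  7 × O: no H
  4 × C: no H
  3 × Cl: no H
  2 × O (charge -1): no H
  1 × C: 2 H
  1 × C: 1 H
  1 × N: 2 H
  1 × N (charge +1): no H
  1 × O: 1 H
  Total hydrogens = 6.
Net charge -1.
Molecular formula: C6H6Cl3N2O10-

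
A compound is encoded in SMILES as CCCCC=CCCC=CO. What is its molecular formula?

Heavy atoms from the SMILES: 10 C, 1 O.
Implicit hydrogens by atom environment:
  5 × C: 2 H each → 10
  4 × C: 1 H each → 4
  1 × C: 3 H
  1 × O: 1 H
  Total hydrogens = 18.
Molecular formula: C10H18O

C10H18O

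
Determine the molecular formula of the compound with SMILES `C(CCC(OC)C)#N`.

C6H11NO

Heavy atoms from the SMILES: 6 C, 1 N, 1 O.
Implicit hydrogens by atom environment:
  2 × C: 3 H each → 6
  2 × C: 2 H each → 4
  1 × C: 1 H
  1 × C: no H
  1 × N: no H
  1 × O: no H
  Total hydrogens = 11.
Molecular formula: C6H11NO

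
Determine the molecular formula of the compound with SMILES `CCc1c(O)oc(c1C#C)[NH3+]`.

Heavy atoms from the SMILES: 8 C, 1 N, 2 O.
Implicit hydrogens by atom environment:
  4 × C (aromatic): no H
  1 × C: 3 H
  1 × C: 2 H
  1 × C: 1 H
  1 × C: no H
  1 × N (charge +1): 3 H
  1 × O: 1 H
  1 × O (aromatic): no H
  Total hydrogens = 10.
Net charge +1.
Molecular formula: C8H10NO2+

C8H10NO2+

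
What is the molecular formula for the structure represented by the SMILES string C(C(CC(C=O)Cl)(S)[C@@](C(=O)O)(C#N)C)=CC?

Heavy atoms from the SMILES: 11 C, 1 Cl, 1 N, 3 O, 1 S.
Implicit hydrogens by atom environment:
  4 × C: 1 H each → 4
  4 × C: no H
  2 × C: 3 H each → 6
  2 × O: no H
  1 × C: 2 H
  1 × Cl: no H
  1 × N: no H
  1 × O: 1 H
  1 × S: 1 H
  Total hydrogens = 14.
Molecular formula: C11H14ClNO3S

C11H14ClNO3S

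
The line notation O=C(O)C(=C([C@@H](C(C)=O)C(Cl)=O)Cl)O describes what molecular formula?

C7H6Cl2O5

Heavy atoms from the SMILES: 7 C, 2 Cl, 5 O.
Implicit hydrogens by atom environment:
  5 × C: no H
  3 × O: no H
  2 × Cl: no H
  2 × O: 1 H each → 2
  1 × C: 3 H
  1 × C: 1 H
  Total hydrogens = 6.
Molecular formula: C7H6Cl2O5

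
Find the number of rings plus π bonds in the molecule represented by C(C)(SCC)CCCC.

Molecular formula from the SMILES: C8H18S.
DoU = (2C + 2 + N − H − X)/2 = (2·8 + 2 + 0 − 18 − 0)/2 = 0/2 = 0.
(Structurally: 0 ring(s) + 0 π bond(s) = 0.)

0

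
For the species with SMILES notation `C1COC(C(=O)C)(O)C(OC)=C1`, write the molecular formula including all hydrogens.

Heavy atoms from the SMILES: 8 C, 4 O.
Implicit hydrogens by atom environment:
  3 × C: no H
  3 × O: no H
  2 × C: 3 H each → 6
  2 × C: 2 H each → 4
  1 × C: 1 H
  1 × O: 1 H
  Total hydrogens = 12.
Molecular formula: C8H12O4

C8H12O4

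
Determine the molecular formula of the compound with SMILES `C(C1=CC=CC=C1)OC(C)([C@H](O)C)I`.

Heavy atoms from the SMILES: 11 C, 1 I, 2 O.
Implicit hydrogens by atom environment:
  5 × C (aromatic): 1 H each → 5
  2 × C: 3 H each → 6
  1 × C: 2 H
  1 × C: 1 H
  1 × C: no H
  1 × C (aromatic): no H
  1 × I: no H
  1 × O: 1 H
  1 × O: no H
  Total hydrogens = 15.
Molecular formula: C11H15IO2

C11H15IO2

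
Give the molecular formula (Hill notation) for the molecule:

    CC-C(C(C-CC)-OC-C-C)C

C11H24O

Heavy atoms from the SMILES: 11 C, 1 O.
Implicit hydrogens by atom environment:
  5 × C: 2 H each → 10
  4 × C: 3 H each → 12
  2 × C: 1 H each → 2
  1 × O: no H
  Total hydrogens = 24.
Molecular formula: C11H24O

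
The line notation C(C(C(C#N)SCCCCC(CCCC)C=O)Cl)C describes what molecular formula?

Heavy atoms from the SMILES: 15 C, 1 Cl, 1 N, 1 O, 1 S.
Implicit hydrogens by atom environment:
  8 × C: 2 H each → 16
  4 × C: 1 H each → 4
  2 × C: 3 H each → 6
  1 × C: no H
  1 × Cl: no H
  1 × N: no H
  1 × O: no H
  1 × S: no H
  Total hydrogens = 26.
Molecular formula: C15H26ClNOS

C15H26ClNOS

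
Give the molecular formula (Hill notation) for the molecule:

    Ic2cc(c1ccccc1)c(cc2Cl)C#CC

C15H10ClI

Heavy atoms from the SMILES: 15 C, 1 Cl, 1 I.
Implicit hydrogens by atom environment:
  7 × C (aromatic): 1 H each → 7
  5 × C (aromatic): no H
  2 × C: no H
  1 × C: 3 H
  1 × Cl: no H
  1 × I: no H
  Total hydrogens = 10.
Molecular formula: C15H10ClI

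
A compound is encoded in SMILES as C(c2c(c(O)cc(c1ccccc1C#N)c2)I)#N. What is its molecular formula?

C14H7IN2O

Heavy atoms from the SMILES: 14 C, 1 I, 2 N, 1 O.
Implicit hydrogens by atom environment:
  6 × C (aromatic): 1 H each → 6
  6 × C (aromatic): no H
  2 × C: no H
  2 × N: no H
  1 × I: no H
  1 × O: 1 H
  Total hydrogens = 7.
Molecular formula: C14H7IN2O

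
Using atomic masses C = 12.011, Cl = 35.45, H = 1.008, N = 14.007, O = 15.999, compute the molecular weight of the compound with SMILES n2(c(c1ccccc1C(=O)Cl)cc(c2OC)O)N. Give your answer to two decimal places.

Molecular formula: C12H11ClN2O3.
M = 12×12.011 + 1×35.45 + 11×1.008 + 2×14.007 + 3×15.999 = 266.68 g/mol.

266.68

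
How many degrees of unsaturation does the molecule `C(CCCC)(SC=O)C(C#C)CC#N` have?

Molecular formula from the SMILES: C11H15NOS.
DoU = (2C + 2 + N − H − X)/2 = (2·11 + 2 + 1 − 15 − 0)/2 = 10/2 = 5.
(Structurally: 0 ring(s) + 5 π bond(s) = 5.)

5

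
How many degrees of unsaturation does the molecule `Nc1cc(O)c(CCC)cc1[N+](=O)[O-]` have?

5

Molecular formula from the SMILES: C9H12N2O3.
DoU = (2C + 2 + N − H − X)/2 = (2·9 + 2 + 2 − 12 − 0)/2 = 10/2 = 5.
(Structurally: 1 ring(s) + 4 π bond(s) = 5.)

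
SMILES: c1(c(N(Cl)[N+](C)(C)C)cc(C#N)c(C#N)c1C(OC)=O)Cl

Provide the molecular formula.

C13H13Cl2N4O2+

Heavy atoms from the SMILES: 13 C, 2 Cl, 4 N, 2 O.
Implicit hydrogens by atom environment:
  5 × C (aromatic): no H
  4 × C: 3 H each → 12
  3 × C: no H
  3 × N: no H
  2 × Cl: no H
  2 × O: no H
  1 × C (aromatic): 1 H
  1 × N (charge +1): no H
  Total hydrogens = 13.
Net charge +1.
Molecular formula: C13H13Cl2N4O2+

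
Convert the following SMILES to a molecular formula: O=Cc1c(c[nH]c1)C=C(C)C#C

Heavy atoms from the SMILES: 10 C, 1 N, 1 O.
Implicit hydrogens by atom environment:
  3 × C: 1 H each → 3
  2 × C (aromatic): 1 H each → 2
  2 × C (aromatic): no H
  2 × C: no H
  1 × C: 3 H
  1 × N (aromatic): 1 H
  1 × O: no H
  Total hydrogens = 9.
Molecular formula: C10H9NO

C10H9NO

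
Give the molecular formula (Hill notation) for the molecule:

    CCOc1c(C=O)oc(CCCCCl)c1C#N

Heavy atoms from the SMILES: 12 C, 1 Cl, 1 N, 3 O.
Implicit hydrogens by atom environment:
  5 × C: 2 H each → 10
  4 × C (aromatic): no H
  2 × O: no H
  1 × C: 3 H
  1 × C: 1 H
  1 × C: no H
  1 × Cl: no H
  1 × N: no H
  1 × O (aromatic): no H
  Total hydrogens = 14.
Molecular formula: C12H14ClNO3

C12H14ClNO3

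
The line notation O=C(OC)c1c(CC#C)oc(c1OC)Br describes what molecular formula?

Heavy atoms from the SMILES: 1 Br, 10 C, 4 O.
Implicit hydrogens by atom environment:
  4 × C (aromatic): no H
  3 × O: no H
  2 × C: 3 H each → 6
  2 × C: no H
  1 × Br: no H
  1 × C: 2 H
  1 × C: 1 H
  1 × O (aromatic): no H
  Total hydrogens = 9.
Molecular formula: C10H9BrO4

C10H9BrO4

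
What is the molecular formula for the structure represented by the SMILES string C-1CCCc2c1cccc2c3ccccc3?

C16H16

Heavy atoms from the SMILES: 16 C.
Implicit hydrogens by atom environment:
  8 × C (aromatic): 1 H each → 8
  4 × C: 2 H each → 8
  4 × C (aromatic): no H
  Total hydrogens = 16.
Molecular formula: C16H16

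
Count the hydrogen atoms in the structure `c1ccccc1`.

6

Hydrogens are implicit in SMILES; fill each atom to its normal valence:
  6 × C (aromatic): 1 H each → 6
  Total hydrogens = 6.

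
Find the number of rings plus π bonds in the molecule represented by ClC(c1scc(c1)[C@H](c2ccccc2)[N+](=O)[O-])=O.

9

Molecular formula from the SMILES: C12H8ClNO3S.
DoU = (2C + 2 + N − H − X)/2 = (2·12 + 2 + 1 − 8 − 1)/2 = 18/2 = 9.
(Structurally: 2 ring(s) + 7 π bond(s) = 9.)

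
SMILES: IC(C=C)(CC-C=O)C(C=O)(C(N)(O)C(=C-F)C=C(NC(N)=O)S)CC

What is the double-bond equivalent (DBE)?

Molecular formula from the SMILES: C16H23FIN3O4S.
DoU = (2C + 2 + N − H − X)/2 = (2·16 + 2 + 3 − 23 − 2)/2 = 12/2 = 6.
(Structurally: 0 ring(s) + 6 π bond(s) = 6.)

6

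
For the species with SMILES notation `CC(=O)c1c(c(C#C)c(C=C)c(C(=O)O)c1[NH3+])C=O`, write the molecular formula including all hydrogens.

Heavy atoms from the SMILES: 14 C, 1 N, 4 O.
Implicit hydrogens by atom environment:
  6 × C (aromatic): no H
  3 × C: 1 H each → 3
  3 × C: no H
  3 × O: no H
  1 × C: 3 H
  1 × C: 2 H
  1 × N (charge +1): 3 H
  1 × O: 1 H
  Total hydrogens = 12.
Net charge +1.
Molecular formula: C14H12NO4+

C14H12NO4+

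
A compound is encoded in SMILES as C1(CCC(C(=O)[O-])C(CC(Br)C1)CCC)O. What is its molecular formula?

Heavy atoms from the SMILES: 1 Br, 12 C, 3 O.
Implicit hydrogens by atom environment:
  6 × C: 2 H each → 12
  4 × C: 1 H each → 4
  1 × Br: no H
  1 × C: 3 H
  1 × C: no H
  1 × O: 1 H
  1 × O: no H
  1 × O (charge -1): no H
  Total hydrogens = 20.
Net charge -1.
Molecular formula: C12H20BrO3-

C12H20BrO3-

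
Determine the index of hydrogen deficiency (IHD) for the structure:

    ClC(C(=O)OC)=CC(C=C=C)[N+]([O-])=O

Molecular formula from the SMILES: C8H8ClNO4.
DoU = (2C + 2 + N − H − X)/2 = (2·8 + 2 + 1 − 8 − 1)/2 = 10/2 = 5.
(Structurally: 0 ring(s) + 5 π bond(s) = 5.)

5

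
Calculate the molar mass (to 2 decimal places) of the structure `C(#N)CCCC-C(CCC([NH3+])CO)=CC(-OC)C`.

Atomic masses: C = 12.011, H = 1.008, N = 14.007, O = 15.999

255.38

Molecular formula: C14H27N2O2+.
M = 14×12.011 + 27×1.008 + 2×14.007 + 2×15.999 = 255.38 g/mol.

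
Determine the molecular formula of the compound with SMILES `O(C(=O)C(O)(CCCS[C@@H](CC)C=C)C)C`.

Heavy atoms from the SMILES: 12 C, 3 O, 1 S.
Implicit hydrogens by atom environment:
  5 × C: 2 H each → 10
  3 × C: 3 H each → 9
  2 × C: 1 H each → 2
  2 × C: no H
  2 × O: no H
  1 × O: 1 H
  1 × S: no H
  Total hydrogens = 22.
Molecular formula: C12H22O3S

C12H22O3S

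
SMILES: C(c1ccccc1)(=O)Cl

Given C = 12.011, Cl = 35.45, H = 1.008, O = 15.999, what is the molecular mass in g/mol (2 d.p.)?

140.57

Molecular formula: C7H5ClO.
M = 7×12.011 + 1×35.45 + 5×1.008 + 1×15.999 = 140.57 g/mol.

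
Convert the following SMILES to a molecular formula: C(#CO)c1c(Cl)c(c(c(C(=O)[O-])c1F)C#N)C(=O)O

C11H2ClFNO5-

Heavy atoms from the SMILES: 11 C, 1 Cl, 1 F, 1 N, 5 O.
Implicit hydrogens by atom environment:
  6 × C (aromatic): no H
  5 × C: no H
  2 × O: 1 H each → 2
  2 × O: no H
  1 × Cl: no H
  1 × F: no H
  1 × N: no H
  1 × O (charge -1): no H
  Total hydrogens = 2.
Net charge -1.
Molecular formula: C11H2ClFNO5-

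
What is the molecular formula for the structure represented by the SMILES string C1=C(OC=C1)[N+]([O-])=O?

Heavy atoms from the SMILES: 4 C, 1 N, 3 O.
Implicit hydrogens by atom environment:
  3 × C (aromatic): 1 H each → 3
  1 × C (aromatic): no H
  1 × N (charge +1): no H
  1 × O (aromatic): no H
  1 × O: no H
  1 × O (charge -1): no H
  Total hydrogens = 3.
Molecular formula: C4H3NO3

C4H3NO3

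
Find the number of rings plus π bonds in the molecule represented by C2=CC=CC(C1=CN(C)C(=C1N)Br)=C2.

Molecular formula from the SMILES: C11H11BrN2.
DoU = (2C + 2 + N − H − X)/2 = (2·11 + 2 + 2 − 11 − 1)/2 = 14/2 = 7.
(Structurally: 2 ring(s) + 5 π bond(s) = 7.)

7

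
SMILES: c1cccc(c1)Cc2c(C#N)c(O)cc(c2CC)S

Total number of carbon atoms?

The symbol for carbon appears 16 times in the SMILES. Lowercase c denotes aromatic carbon and counts toward C.

16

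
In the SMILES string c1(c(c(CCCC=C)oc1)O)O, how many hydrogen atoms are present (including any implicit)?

Hydrogens are implicit in SMILES; fill each atom to its normal valence:
  4 × C: 2 H each → 8
  3 × C (aromatic): no H
  2 × O: 1 H each → 2
  1 × C (aromatic): 1 H
  1 × C: 1 H
  1 × O (aromatic): no H
  Total hydrogens = 12.

12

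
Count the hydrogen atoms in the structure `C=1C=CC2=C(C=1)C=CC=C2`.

Hydrogens are implicit in SMILES; fill each atom to its normal valence:
  8 × C (aromatic): 1 H each → 8
  2 × C (aromatic): no H
  Total hydrogens = 8.

8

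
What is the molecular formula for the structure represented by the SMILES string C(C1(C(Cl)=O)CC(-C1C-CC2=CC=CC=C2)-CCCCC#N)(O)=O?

C19H22ClNO3

Heavy atoms from the SMILES: 19 C, 1 Cl, 1 N, 3 O.
Implicit hydrogens by atom environment:
  7 × C: 2 H each → 14
  5 × C (aromatic): 1 H each → 5
  4 × C: no H
  2 × C: 1 H each → 2
  2 × O: no H
  1 × C (aromatic): no H
  1 × Cl: no H
  1 × N: no H
  1 × O: 1 H
  Total hydrogens = 22.
Molecular formula: C19H22ClNO3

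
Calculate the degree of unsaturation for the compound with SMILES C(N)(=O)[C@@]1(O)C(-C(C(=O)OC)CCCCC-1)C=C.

4

Molecular formula from the SMILES: C13H21NO4.
DoU = (2C + 2 + N − H − X)/2 = (2·13 + 2 + 1 − 21 − 0)/2 = 8/2 = 4.
(Structurally: 1 ring(s) + 3 π bond(s) = 4.)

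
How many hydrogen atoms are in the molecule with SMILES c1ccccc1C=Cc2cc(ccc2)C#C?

Hydrogens are implicit in SMILES; fill each atom to its normal valence:
  9 × C (aromatic): 1 H each → 9
  3 × C: 1 H each → 3
  3 × C (aromatic): no H
  1 × C: no H
  Total hydrogens = 12.

12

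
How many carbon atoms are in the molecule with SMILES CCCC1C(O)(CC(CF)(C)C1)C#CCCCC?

The symbol for carbon appears 16 times in the SMILES.

16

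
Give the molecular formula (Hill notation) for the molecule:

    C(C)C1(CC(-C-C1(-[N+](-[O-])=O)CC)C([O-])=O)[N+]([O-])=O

C10H15N2O6-

Heavy atoms from the SMILES: 10 C, 2 N, 6 O.
Implicit hydrogens by atom environment:
  4 × C: 2 H each → 8
  3 × C: no H
  3 × O: no H
  3 × O (charge -1): no H
  2 × C: 3 H each → 6
  2 × N (charge +1): no H
  1 × C: 1 H
  Total hydrogens = 15.
Net charge -1.
Molecular formula: C10H15N2O6-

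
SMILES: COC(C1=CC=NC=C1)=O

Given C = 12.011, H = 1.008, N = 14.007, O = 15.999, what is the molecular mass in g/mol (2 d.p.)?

Molecular formula: C7H7NO2.
M = 7×12.011 + 7×1.008 + 1×14.007 + 2×15.999 = 137.14 g/mol.

137.14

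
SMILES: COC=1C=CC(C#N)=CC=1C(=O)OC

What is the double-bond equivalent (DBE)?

Molecular formula from the SMILES: C10H9NO3.
DoU = (2C + 2 + N − H − X)/2 = (2·10 + 2 + 1 − 9 − 0)/2 = 14/2 = 7.
(Structurally: 1 ring(s) + 6 π bond(s) = 7.)

7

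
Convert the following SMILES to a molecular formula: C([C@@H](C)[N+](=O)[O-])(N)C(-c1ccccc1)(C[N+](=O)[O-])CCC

C14H21N3O4

Heavy atoms from the SMILES: 14 C, 3 N, 4 O.
Implicit hydrogens by atom environment:
  5 × C (aromatic): 1 H each → 5
  3 × C: 2 H each → 6
  2 × C: 3 H each → 6
  2 × C: 1 H each → 2
  2 × N (charge +1): no H
  2 × O: no H
  2 × O (charge -1): no H
  1 × C: no H
  1 × C (aromatic): no H
  1 × N: 2 H
  Total hydrogens = 21.
Molecular formula: C14H21N3O4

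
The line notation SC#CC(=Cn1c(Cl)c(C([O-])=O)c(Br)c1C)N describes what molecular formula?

Heavy atoms from the SMILES: 1 Br, 10 C, 1 Cl, 2 N, 2 O, 1 S.
Implicit hydrogens by atom environment:
  4 × C (aromatic): no H
  4 × C: no H
  1 × Br: no H
  1 × C: 3 H
  1 × C: 1 H
  1 × Cl: no H
  1 × N: 2 H
  1 × N (aromatic): no H
  1 × O: no H
  1 × O (charge -1): no H
  1 × S: 1 H
  Total hydrogens = 7.
Net charge -1.
Molecular formula: C10H7BrClN2O2S-

C10H7BrClN2O2S-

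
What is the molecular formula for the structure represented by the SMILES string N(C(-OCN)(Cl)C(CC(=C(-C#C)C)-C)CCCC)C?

C15H27ClN2O

Heavy atoms from the SMILES: 15 C, 1 Cl, 2 N, 1 O.
Implicit hydrogens by atom environment:
  5 × C: 2 H each → 10
  4 × C: 3 H each → 12
  4 × C: no H
  2 × C: 1 H each → 2
  1 × Cl: no H
  1 × N: 2 H
  1 × N: 1 H
  1 × O: no H
  Total hydrogens = 27.
Molecular formula: C15H27ClN2O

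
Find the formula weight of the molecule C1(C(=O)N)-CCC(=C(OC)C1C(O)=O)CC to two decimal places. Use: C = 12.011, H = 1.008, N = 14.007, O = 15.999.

227.26

Molecular formula: C11H17NO4.
M = 11×12.011 + 17×1.008 + 1×14.007 + 4×15.999 = 227.26 g/mol.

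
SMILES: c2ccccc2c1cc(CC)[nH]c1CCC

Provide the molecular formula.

C15H19N

Heavy atoms from the SMILES: 15 C, 1 N.
Implicit hydrogens by atom environment:
  6 × C (aromatic): 1 H each → 6
  4 × C (aromatic): no H
  3 × C: 2 H each → 6
  2 × C: 3 H each → 6
  1 × N (aromatic): 1 H
  Total hydrogens = 19.
Molecular formula: C15H19N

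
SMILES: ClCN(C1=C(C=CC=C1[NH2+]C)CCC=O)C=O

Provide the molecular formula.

C12H16ClN2O2+

Heavy atoms from the SMILES: 12 C, 1 Cl, 2 N, 2 O.
Implicit hydrogens by atom environment:
  3 × C: 2 H each → 6
  3 × C (aromatic): 1 H each → 3
  3 × C (aromatic): no H
  2 × C: 1 H each → 2
  2 × O: no H
  1 × C: 3 H
  1 × Cl: no H
  1 × N (charge +1): 2 H
  1 × N: no H
  Total hydrogens = 16.
Net charge +1.
Molecular formula: C12H16ClN2O2+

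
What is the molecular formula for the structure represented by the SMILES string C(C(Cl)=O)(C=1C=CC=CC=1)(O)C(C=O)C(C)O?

C12H13ClO4

Heavy atoms from the SMILES: 12 C, 1 Cl, 4 O.
Implicit hydrogens by atom environment:
  5 × C (aromatic): 1 H each → 5
  3 × C: 1 H each → 3
  2 × C: no H
  2 × O: 1 H each → 2
  2 × O: no H
  1 × C: 3 H
  1 × C (aromatic): no H
  1 × Cl: no H
  Total hydrogens = 13.
Molecular formula: C12H13ClO4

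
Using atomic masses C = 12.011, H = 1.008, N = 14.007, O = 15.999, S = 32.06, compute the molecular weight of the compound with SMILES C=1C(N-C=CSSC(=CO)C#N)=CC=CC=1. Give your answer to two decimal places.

250.33

Molecular formula: C11H10N2OS2.
M = 11×12.011 + 10×1.008 + 2×14.007 + 1×15.999 + 2×32.06 = 250.33 g/mol.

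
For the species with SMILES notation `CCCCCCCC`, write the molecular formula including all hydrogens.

C8H18

Heavy atoms from the SMILES: 8 C.
Implicit hydrogens by atom environment:
  6 × C: 2 H each → 12
  2 × C: 3 H each → 6
  Total hydrogens = 18.
Molecular formula: C8H18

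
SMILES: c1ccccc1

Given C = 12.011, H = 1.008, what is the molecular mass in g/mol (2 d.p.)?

Molecular formula: C6H6.
M = 6×12.011 + 6×1.008 = 78.11 g/mol.

78.11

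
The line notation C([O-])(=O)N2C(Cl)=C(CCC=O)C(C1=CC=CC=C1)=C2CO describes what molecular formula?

C15H13ClNO4-

Heavy atoms from the SMILES: 15 C, 1 Cl, 1 N, 4 O.
Implicit hydrogens by atom environment:
  5 × C (aromatic): 1 H each → 5
  5 × C (aromatic): no H
  3 × C: 2 H each → 6
  2 × O: no H
  1 × C: 1 H
  1 × C: no H
  1 × Cl: no H
  1 × N (aromatic): no H
  1 × O: 1 H
  1 × O (charge -1): no H
  Total hydrogens = 13.
Net charge -1.
Molecular formula: C15H13ClNO4-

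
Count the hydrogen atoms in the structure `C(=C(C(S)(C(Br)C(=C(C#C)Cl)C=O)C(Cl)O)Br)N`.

Hydrogens are implicit in SMILES; fill each atom to its normal valence:
  5 × C: 1 H each → 5
  5 × C: no H
  2 × Br: no H
  2 × Cl: no H
  1 × N: 2 H
  1 × O: 1 H
  1 × O: no H
  1 × S: 1 H
  Total hydrogens = 9.

9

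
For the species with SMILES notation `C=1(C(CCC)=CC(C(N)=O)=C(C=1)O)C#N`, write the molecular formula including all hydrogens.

C11H12N2O2

Heavy atoms from the SMILES: 11 C, 2 N, 2 O.
Implicit hydrogens by atom environment:
  4 × C (aromatic): no H
  2 × C: 2 H each → 4
  2 × C (aromatic): 1 H each → 2
  2 × C: no H
  1 × C: 3 H
  1 × N: 2 H
  1 × N: no H
  1 × O: 1 H
  1 × O: no H
  Total hydrogens = 12.
Molecular formula: C11H12N2O2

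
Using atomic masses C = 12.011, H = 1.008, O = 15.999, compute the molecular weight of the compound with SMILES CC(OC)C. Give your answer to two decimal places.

74.12

Molecular formula: C4H10O.
M = 4×12.011 + 10×1.008 + 1×15.999 = 74.12 g/mol.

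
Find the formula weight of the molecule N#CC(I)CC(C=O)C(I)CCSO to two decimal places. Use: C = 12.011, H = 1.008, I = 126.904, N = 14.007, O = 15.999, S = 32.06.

439.05

Molecular formula: C8H11I2NO2S.
M = 8×12.011 + 11×1.008 + 2×126.904 + 1×14.007 + 2×15.999 + 1×32.06 = 439.05 g/mol.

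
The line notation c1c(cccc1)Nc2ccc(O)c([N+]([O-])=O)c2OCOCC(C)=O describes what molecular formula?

C16H16N2O6

Heavy atoms from the SMILES: 16 C, 2 N, 6 O.
Implicit hydrogens by atom environment:
  7 × C (aromatic): 1 H each → 7
  5 × C (aromatic): no H
  4 × O: no H
  2 × C: 2 H each → 4
  1 × C: 3 H
  1 × C: no H
  1 × N: 1 H
  1 × N (charge +1): no H
  1 × O: 1 H
  1 × O (charge -1): no H
  Total hydrogens = 16.
Molecular formula: C16H16N2O6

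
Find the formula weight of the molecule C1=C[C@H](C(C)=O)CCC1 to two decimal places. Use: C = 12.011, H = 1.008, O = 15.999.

Molecular formula: C8H12O.
M = 8×12.011 + 12×1.008 + 1×15.999 = 124.18 g/mol.

124.18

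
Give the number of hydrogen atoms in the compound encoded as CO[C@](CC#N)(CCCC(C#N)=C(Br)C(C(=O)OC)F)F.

15

Hydrogens are implicit in SMILES; fill each atom to its normal valence:
  6 × C: no H
  4 × C: 2 H each → 8
  3 × O: no H
  2 × C: 3 H each → 6
  2 × F: no H
  2 × N: no H
  1 × Br: no H
  1 × C: 1 H
  Total hydrogens = 15.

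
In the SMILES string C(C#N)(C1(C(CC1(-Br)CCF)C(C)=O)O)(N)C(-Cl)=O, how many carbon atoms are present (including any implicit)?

The symbol for carbon appears 11 times in the SMILES. (Cl is a single chlorine, not C + l.)

11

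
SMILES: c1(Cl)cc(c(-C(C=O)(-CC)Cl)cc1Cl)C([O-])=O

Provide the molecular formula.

Heavy atoms from the SMILES: 11 C, 3 Cl, 3 O.
Implicit hydrogens by atom environment:
  4 × C (aromatic): no H
  3 × Cl: no H
  2 × C (aromatic): 1 H each → 2
  2 × C: no H
  2 × O: no H
  1 × C: 3 H
  1 × C: 2 H
  1 × C: 1 H
  1 × O (charge -1): no H
  Total hydrogens = 8.
Net charge -1.
Molecular formula: C11H8Cl3O3-

C11H8Cl3O3-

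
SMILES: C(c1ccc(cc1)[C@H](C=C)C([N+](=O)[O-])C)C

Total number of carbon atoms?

13

The symbol for carbon appears 13 times in the SMILES. Lowercase c denotes aromatic carbon and counts toward C.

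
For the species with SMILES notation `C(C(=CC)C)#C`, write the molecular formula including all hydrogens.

Heavy atoms from the SMILES: 6 C.
Implicit hydrogens by atom environment:
  2 × C: 3 H each → 6
  2 × C: 1 H each → 2
  2 × C: no H
  Total hydrogens = 8.
Molecular formula: C6H8

C6H8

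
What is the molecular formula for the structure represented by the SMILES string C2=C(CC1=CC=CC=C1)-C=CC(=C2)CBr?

C14H13Br

Heavy atoms from the SMILES: 1 Br, 14 C.
Implicit hydrogens by atom environment:
  9 × C (aromatic): 1 H each → 9
  3 × C (aromatic): no H
  2 × C: 2 H each → 4
  1 × Br: no H
  Total hydrogens = 13.
Molecular formula: C14H13Br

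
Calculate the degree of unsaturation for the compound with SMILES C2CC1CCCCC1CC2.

Molecular formula from the SMILES: C10H18.
DoU = (2C + 2 + N − H − X)/2 = (2·10 + 2 + 0 − 18 − 0)/2 = 4/2 = 2.
(Structurally: 2 ring(s) + 0 π bond(s) = 2.)

2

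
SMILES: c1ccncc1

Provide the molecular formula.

Heavy atoms from the SMILES: 5 C, 1 N.
Implicit hydrogens by atom environment:
  5 × C (aromatic): 1 H each → 5
  1 × N (aromatic): no H
  Total hydrogens = 5.
Molecular formula: C5H5N

C5H5N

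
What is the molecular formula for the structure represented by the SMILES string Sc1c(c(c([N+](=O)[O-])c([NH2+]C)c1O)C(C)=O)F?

C9H10FN2O4S+

Heavy atoms from the SMILES: 9 C, 1 F, 2 N, 4 O, 1 S.
Implicit hydrogens by atom environment:
  6 × C (aromatic): no H
  2 × C: 3 H each → 6
  2 × O: no H
  1 × C: no H
  1 × F: no H
  1 × N (charge +1): 2 H
  1 × N (charge +1): no H
  1 × O: 1 H
  1 × O (charge -1): no H
  1 × S: 1 H
  Total hydrogens = 10.
Net charge +1.
Molecular formula: C9H10FN2O4S+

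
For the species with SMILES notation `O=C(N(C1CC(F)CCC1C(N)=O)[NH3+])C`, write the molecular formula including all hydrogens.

Heavy atoms from the SMILES: 9 C, 1 F, 3 N, 2 O.
Implicit hydrogens by atom environment:
  3 × C: 2 H each → 6
  3 × C: 1 H each → 3
  2 × C: no H
  2 × O: no H
  1 × C: 3 H
  1 × F: no H
  1 × N (charge +1): 3 H
  1 × N: 2 H
  1 × N: no H
  Total hydrogens = 17.
Net charge +1.
Molecular formula: C9H17FN3O2+

C9H17FN3O2+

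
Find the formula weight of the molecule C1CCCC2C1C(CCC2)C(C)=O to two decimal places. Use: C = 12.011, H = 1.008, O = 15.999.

Molecular formula: C12H20O.
M = 12×12.011 + 20×1.008 + 1×15.999 = 180.29 g/mol.

180.29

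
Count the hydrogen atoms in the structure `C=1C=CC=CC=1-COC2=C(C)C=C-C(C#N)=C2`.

13

Hydrogens are implicit in SMILES; fill each atom to its normal valence:
  8 × C (aromatic): 1 H each → 8
  4 × C (aromatic): no H
  1 × C: 3 H
  1 × C: 2 H
  1 × C: no H
  1 × N: no H
  1 × O: no H
  Total hydrogens = 13.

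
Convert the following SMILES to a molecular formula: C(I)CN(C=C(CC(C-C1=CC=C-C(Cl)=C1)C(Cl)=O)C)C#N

C16H17Cl2IN2O

Heavy atoms from the SMILES: 16 C, 2 Cl, 1 I, 2 N, 1 O.
Implicit hydrogens by atom environment:
  4 × C: 2 H each → 8
  4 × C (aromatic): 1 H each → 4
  3 × C: no H
  2 × C: 1 H each → 2
  2 × C (aromatic): no H
  2 × Cl: no H
  2 × N: no H
  1 × C: 3 H
  1 × I: no H
  1 × O: no H
  Total hydrogens = 17.
Molecular formula: C16H17Cl2IN2O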